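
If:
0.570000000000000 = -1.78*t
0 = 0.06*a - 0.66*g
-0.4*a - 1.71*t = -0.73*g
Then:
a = 1.64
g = 0.15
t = -0.32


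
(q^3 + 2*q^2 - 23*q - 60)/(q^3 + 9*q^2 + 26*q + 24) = (q - 5)/(q + 2)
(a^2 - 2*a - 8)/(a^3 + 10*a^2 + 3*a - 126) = (a^2 - 2*a - 8)/(a^3 + 10*a^2 + 3*a - 126)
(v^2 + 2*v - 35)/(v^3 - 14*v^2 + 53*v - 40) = (v + 7)/(v^2 - 9*v + 8)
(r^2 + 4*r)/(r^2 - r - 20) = r/(r - 5)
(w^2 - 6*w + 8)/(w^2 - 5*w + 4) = (w - 2)/(w - 1)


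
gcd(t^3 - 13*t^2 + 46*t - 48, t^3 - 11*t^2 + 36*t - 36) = t^2 - 5*t + 6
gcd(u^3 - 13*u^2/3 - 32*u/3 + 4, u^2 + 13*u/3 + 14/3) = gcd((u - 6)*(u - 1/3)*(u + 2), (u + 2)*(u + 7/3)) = u + 2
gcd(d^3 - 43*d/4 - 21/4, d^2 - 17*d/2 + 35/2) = d - 7/2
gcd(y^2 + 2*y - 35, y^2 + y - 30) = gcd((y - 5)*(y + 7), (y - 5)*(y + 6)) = y - 5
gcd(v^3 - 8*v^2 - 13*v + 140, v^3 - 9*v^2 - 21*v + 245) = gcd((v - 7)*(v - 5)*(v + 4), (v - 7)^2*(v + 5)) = v - 7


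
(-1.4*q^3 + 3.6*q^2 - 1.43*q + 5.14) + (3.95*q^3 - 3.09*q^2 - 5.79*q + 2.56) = 2.55*q^3 + 0.51*q^2 - 7.22*q + 7.7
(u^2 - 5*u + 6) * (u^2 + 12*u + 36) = u^4 + 7*u^3 - 18*u^2 - 108*u + 216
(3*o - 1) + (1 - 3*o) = 0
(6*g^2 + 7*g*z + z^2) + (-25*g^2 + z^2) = -19*g^2 + 7*g*z + 2*z^2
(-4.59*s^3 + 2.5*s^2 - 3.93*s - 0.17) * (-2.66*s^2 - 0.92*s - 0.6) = 12.2094*s^5 - 2.4272*s^4 + 10.9078*s^3 + 2.5678*s^2 + 2.5144*s + 0.102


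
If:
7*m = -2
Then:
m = -2/7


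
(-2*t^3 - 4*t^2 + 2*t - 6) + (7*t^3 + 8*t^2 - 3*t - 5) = 5*t^3 + 4*t^2 - t - 11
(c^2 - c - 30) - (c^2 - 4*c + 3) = 3*c - 33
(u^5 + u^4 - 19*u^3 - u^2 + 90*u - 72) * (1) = u^5 + u^4 - 19*u^3 - u^2 + 90*u - 72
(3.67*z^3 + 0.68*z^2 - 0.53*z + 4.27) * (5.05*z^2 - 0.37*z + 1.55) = 18.5335*z^5 + 2.0761*z^4 + 2.7604*z^3 + 22.8136*z^2 - 2.4014*z + 6.6185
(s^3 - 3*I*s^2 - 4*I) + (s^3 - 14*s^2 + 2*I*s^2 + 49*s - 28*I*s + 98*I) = 2*s^3 - 14*s^2 - I*s^2 + 49*s - 28*I*s + 94*I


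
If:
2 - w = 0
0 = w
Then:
No Solution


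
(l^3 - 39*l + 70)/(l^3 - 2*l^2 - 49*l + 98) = (l - 5)/(l - 7)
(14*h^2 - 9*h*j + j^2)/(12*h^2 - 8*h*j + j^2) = (7*h - j)/(6*h - j)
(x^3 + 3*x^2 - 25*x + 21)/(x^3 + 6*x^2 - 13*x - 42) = (x - 1)/(x + 2)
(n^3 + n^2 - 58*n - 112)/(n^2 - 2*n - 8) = (n^2 - n - 56)/(n - 4)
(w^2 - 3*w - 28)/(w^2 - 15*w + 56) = (w + 4)/(w - 8)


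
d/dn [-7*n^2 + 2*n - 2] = 2 - 14*n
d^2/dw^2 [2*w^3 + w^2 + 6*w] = 12*w + 2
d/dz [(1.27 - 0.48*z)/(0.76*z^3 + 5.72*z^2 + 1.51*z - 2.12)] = (0.7296*z^3 - 0.150000000000001*z^2 - 14.5288*z - 0.9001)/(0.5776*z^6 + 8.6944*z^5 + 35.0136*z^4 + 14.052*z^3 - 21.9727*z^2 - 6.4024*z + 4.4944)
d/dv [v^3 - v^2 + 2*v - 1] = 3*v^2 - 2*v + 2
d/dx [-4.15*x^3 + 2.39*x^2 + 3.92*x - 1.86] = -12.45*x^2 + 4.78*x + 3.92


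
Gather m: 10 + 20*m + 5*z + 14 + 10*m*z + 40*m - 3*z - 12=m*(10*z + 60) + 2*z + 12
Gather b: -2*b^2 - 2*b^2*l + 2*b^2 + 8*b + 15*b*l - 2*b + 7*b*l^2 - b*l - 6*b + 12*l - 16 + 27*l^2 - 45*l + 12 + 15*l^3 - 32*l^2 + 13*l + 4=-2*b^2*l + b*(7*l^2 + 14*l) + 15*l^3 - 5*l^2 - 20*l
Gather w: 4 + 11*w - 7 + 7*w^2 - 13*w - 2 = 7*w^2 - 2*w - 5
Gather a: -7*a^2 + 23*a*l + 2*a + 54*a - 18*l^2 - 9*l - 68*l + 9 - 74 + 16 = -7*a^2 + a*(23*l + 56) - 18*l^2 - 77*l - 49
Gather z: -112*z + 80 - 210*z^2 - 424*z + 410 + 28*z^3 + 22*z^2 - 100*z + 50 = 28*z^3 - 188*z^2 - 636*z + 540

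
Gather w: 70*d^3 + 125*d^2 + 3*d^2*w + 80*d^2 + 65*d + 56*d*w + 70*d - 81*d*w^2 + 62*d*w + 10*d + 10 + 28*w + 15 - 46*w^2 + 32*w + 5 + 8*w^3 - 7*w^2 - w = 70*d^3 + 205*d^2 + 145*d + 8*w^3 + w^2*(-81*d - 53) + w*(3*d^2 + 118*d + 59) + 30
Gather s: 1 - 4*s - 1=-4*s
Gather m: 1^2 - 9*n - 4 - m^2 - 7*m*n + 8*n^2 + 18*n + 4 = -m^2 - 7*m*n + 8*n^2 + 9*n + 1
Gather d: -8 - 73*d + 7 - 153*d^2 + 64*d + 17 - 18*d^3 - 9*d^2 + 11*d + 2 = -18*d^3 - 162*d^2 + 2*d + 18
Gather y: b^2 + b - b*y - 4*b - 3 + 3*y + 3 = b^2 - 3*b + y*(3 - b)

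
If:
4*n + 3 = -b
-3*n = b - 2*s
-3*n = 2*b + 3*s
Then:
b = 45/13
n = -21/13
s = -9/13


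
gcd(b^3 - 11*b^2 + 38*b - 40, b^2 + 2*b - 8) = b - 2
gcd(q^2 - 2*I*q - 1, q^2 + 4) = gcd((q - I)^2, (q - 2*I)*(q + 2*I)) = 1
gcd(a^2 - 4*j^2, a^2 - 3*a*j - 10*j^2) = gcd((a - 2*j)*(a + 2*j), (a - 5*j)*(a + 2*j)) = a + 2*j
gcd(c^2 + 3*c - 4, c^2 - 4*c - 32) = c + 4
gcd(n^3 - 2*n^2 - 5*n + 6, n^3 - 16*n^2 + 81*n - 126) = n - 3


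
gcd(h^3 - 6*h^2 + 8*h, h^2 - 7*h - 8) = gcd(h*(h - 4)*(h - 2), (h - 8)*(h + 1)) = 1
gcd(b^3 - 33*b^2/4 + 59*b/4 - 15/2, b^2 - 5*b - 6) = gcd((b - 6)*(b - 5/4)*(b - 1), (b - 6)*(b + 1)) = b - 6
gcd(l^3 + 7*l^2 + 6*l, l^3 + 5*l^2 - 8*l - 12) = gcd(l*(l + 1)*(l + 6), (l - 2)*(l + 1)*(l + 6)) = l^2 + 7*l + 6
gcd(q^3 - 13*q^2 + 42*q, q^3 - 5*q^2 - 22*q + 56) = q - 7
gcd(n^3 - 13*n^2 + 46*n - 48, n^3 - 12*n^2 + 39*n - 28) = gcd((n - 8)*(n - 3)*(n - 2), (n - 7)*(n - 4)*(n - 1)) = 1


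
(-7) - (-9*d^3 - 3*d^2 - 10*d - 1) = 9*d^3 + 3*d^2 + 10*d - 6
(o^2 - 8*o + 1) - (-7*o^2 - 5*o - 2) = 8*o^2 - 3*o + 3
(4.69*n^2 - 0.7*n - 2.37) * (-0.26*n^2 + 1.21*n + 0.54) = -1.2194*n^4 + 5.8569*n^3 + 2.3018*n^2 - 3.2457*n - 1.2798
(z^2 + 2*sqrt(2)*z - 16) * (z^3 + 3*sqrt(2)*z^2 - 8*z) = z^5 + 5*sqrt(2)*z^4 - 12*z^3 - 64*sqrt(2)*z^2 + 128*z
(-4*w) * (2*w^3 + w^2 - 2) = -8*w^4 - 4*w^3 + 8*w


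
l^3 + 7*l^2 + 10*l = l*(l + 2)*(l + 5)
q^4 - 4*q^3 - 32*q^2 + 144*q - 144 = (q - 6)*(q - 2)^2*(q + 6)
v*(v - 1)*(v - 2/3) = v^3 - 5*v^2/3 + 2*v/3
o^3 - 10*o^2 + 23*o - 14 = (o - 7)*(o - 2)*(o - 1)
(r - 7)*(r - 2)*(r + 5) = r^3 - 4*r^2 - 31*r + 70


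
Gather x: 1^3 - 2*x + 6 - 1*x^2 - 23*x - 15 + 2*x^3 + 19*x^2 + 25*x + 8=2*x^3 + 18*x^2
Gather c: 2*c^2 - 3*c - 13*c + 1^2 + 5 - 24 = 2*c^2 - 16*c - 18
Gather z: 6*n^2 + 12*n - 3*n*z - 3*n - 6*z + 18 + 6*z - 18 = 6*n^2 - 3*n*z + 9*n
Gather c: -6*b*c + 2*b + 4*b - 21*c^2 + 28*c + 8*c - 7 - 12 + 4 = 6*b - 21*c^2 + c*(36 - 6*b) - 15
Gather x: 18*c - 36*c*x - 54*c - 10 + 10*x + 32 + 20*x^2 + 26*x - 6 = -36*c + 20*x^2 + x*(36 - 36*c) + 16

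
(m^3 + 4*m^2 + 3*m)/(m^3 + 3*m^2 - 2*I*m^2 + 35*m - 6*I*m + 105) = m*(m + 1)/(m^2 - 2*I*m + 35)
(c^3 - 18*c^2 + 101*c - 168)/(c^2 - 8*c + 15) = (c^2 - 15*c + 56)/(c - 5)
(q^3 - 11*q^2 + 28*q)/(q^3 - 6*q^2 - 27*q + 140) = q/(q + 5)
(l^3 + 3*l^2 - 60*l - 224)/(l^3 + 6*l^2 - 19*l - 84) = (l^2 - 4*l - 32)/(l^2 - l - 12)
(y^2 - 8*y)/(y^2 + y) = (y - 8)/(y + 1)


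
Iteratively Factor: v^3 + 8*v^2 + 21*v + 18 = (v + 3)*(v^2 + 5*v + 6) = (v + 3)^2*(v + 2)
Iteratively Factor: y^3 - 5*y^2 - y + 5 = (y + 1)*(y^2 - 6*y + 5) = (y - 5)*(y + 1)*(y - 1)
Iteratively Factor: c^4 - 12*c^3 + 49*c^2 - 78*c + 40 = (c - 2)*(c^3 - 10*c^2 + 29*c - 20) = (c - 4)*(c - 2)*(c^2 - 6*c + 5) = (c - 4)*(c - 2)*(c - 1)*(c - 5)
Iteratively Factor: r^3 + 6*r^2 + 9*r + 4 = (r + 1)*(r^2 + 5*r + 4) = (r + 1)*(r + 4)*(r + 1)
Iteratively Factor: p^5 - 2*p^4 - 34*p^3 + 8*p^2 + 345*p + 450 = (p - 5)*(p^4 + 3*p^3 - 19*p^2 - 87*p - 90) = (p - 5)^2*(p^3 + 8*p^2 + 21*p + 18) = (p - 5)^2*(p + 3)*(p^2 + 5*p + 6) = (p - 5)^2*(p + 2)*(p + 3)*(p + 3)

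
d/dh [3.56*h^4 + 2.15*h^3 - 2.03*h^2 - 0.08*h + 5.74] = 14.24*h^3 + 6.45*h^2 - 4.06*h - 0.08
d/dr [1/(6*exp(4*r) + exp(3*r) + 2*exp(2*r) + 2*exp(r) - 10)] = (-24*exp(3*r) - 3*exp(2*r) - 4*exp(r) - 2)*exp(r)/(6*exp(4*r) + exp(3*r) + 2*exp(2*r) + 2*exp(r) - 10)^2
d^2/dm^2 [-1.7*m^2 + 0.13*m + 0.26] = -3.40000000000000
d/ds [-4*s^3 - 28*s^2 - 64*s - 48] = -12*s^2 - 56*s - 64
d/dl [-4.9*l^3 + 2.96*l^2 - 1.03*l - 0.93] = -14.7*l^2 + 5.92*l - 1.03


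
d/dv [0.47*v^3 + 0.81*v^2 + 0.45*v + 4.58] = 1.41*v^2 + 1.62*v + 0.45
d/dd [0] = 0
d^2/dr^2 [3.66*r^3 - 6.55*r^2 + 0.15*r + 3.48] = 21.96*r - 13.1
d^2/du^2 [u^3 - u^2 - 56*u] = 6*u - 2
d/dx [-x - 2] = -1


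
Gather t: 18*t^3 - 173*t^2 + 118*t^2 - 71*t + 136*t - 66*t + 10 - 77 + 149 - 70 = 18*t^3 - 55*t^2 - t + 12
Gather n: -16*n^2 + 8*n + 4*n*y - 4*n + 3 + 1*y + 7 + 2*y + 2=-16*n^2 + n*(4*y + 4) + 3*y + 12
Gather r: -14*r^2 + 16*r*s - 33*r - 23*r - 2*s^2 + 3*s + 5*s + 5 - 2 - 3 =-14*r^2 + r*(16*s - 56) - 2*s^2 + 8*s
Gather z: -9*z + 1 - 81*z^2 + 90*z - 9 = -81*z^2 + 81*z - 8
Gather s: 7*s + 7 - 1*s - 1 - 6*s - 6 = 0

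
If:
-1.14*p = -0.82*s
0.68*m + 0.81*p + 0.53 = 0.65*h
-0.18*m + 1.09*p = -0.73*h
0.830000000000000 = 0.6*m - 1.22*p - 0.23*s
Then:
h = 0.69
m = 0.35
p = -0.40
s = -0.56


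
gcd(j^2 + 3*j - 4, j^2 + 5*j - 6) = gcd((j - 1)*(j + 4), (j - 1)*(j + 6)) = j - 1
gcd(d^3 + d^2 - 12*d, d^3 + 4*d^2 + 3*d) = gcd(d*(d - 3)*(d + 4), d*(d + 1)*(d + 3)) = d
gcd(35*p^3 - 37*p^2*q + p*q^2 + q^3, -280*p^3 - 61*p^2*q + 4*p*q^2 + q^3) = 7*p + q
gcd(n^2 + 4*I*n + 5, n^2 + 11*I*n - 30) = n + 5*I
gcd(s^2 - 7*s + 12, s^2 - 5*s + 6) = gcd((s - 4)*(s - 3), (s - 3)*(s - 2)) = s - 3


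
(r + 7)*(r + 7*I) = r^2 + 7*r + 7*I*r + 49*I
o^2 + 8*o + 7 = (o + 1)*(o + 7)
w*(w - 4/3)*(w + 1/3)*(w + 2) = w^4 + w^3 - 22*w^2/9 - 8*w/9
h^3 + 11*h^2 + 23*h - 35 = (h - 1)*(h + 5)*(h + 7)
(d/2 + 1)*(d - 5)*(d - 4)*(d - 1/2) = d^4/2 - 15*d^3/4 + 11*d^2/4 + 39*d/2 - 10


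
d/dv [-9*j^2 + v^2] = 2*v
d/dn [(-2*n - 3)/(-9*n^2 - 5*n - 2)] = (18*n^2 + 10*n - (2*n + 3)*(18*n + 5) + 4)/(9*n^2 + 5*n + 2)^2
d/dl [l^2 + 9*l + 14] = 2*l + 9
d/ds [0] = 0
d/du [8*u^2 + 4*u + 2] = 16*u + 4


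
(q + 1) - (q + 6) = -5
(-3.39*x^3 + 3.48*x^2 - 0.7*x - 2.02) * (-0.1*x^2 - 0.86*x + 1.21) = 0.339*x^5 + 2.5674*x^4 - 7.0247*x^3 + 5.0148*x^2 + 0.8902*x - 2.4442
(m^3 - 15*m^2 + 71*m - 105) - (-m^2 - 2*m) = m^3 - 14*m^2 + 73*m - 105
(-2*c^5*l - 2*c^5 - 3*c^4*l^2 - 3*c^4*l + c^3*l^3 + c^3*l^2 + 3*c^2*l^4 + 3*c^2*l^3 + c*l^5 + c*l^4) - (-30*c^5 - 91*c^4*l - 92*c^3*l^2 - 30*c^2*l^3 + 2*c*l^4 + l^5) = -2*c^5*l + 28*c^5 - 3*c^4*l^2 + 88*c^4*l + c^3*l^3 + 93*c^3*l^2 + 3*c^2*l^4 + 33*c^2*l^3 + c*l^5 - c*l^4 - l^5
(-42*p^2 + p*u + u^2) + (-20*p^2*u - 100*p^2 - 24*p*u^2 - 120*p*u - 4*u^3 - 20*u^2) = -20*p^2*u - 142*p^2 - 24*p*u^2 - 119*p*u - 4*u^3 - 19*u^2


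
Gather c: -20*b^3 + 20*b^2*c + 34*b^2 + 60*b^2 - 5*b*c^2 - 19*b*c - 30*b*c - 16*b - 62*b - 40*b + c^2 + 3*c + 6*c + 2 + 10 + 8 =-20*b^3 + 94*b^2 - 118*b + c^2*(1 - 5*b) + c*(20*b^2 - 49*b + 9) + 20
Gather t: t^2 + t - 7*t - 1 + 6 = t^2 - 6*t + 5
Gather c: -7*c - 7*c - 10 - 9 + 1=-14*c - 18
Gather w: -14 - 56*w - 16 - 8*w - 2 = -64*w - 32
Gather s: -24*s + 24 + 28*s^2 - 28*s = 28*s^2 - 52*s + 24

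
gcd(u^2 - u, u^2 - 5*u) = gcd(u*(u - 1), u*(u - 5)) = u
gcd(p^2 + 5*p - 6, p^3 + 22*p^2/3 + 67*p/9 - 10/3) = p + 6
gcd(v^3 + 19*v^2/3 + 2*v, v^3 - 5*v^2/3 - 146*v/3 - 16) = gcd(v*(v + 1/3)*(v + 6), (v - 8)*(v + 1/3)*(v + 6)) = v^2 + 19*v/3 + 2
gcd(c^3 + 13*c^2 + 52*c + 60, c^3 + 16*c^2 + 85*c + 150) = c^2 + 11*c + 30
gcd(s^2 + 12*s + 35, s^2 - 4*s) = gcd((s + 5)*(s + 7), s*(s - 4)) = 1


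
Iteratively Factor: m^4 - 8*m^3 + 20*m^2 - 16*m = (m)*(m^3 - 8*m^2 + 20*m - 16) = m*(m - 2)*(m^2 - 6*m + 8) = m*(m - 2)^2*(m - 4)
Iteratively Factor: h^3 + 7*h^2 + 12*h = (h)*(h^2 + 7*h + 12) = h*(h + 3)*(h + 4)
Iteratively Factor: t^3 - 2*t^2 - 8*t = (t)*(t^2 - 2*t - 8) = t*(t + 2)*(t - 4)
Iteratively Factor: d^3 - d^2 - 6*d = (d)*(d^2 - d - 6) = d*(d - 3)*(d + 2)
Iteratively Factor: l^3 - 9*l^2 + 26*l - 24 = (l - 3)*(l^2 - 6*l + 8) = (l - 4)*(l - 3)*(l - 2)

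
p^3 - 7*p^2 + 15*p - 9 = (p - 3)^2*(p - 1)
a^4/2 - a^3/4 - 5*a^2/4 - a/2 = a*(a/2 + 1/2)*(a - 2)*(a + 1/2)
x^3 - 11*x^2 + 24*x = x*(x - 8)*(x - 3)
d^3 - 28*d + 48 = (d - 4)*(d - 2)*(d + 6)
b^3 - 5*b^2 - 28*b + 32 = (b - 8)*(b - 1)*(b + 4)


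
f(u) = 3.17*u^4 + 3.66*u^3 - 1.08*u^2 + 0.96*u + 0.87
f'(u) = 12.68*u^3 + 10.98*u^2 - 2.16*u + 0.96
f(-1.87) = 10.13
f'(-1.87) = -39.52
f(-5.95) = 3159.04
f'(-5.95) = -2268.45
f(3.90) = 938.66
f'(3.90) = 911.71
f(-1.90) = 11.36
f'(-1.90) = -42.27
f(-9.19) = 19671.20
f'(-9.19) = -8893.46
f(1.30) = 17.39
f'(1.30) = 44.57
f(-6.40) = 4309.42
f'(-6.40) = -2859.46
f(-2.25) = 32.80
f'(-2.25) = -83.03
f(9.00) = 23388.54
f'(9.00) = 10114.62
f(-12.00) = 59242.47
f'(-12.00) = -20303.04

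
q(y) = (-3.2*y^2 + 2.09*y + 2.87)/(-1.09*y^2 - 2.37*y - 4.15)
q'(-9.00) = 0.10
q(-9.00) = 3.87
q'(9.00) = 0.08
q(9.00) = 2.09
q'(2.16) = 0.56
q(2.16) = 0.53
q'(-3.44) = 0.02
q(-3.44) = 4.74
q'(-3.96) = 0.16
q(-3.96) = 4.69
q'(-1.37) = -3.26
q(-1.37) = 2.03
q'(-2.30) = -1.26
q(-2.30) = 4.22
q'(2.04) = 0.58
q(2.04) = 0.46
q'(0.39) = 0.45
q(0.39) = -0.61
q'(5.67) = 0.18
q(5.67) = 1.68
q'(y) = (2.09 - 6.4*y)/(-1.09*y^2 - 2.37*y - 4.15) + (2.18*y + 2.37)*(-3.2*y^2 + 2.09*y + 2.87)/(-1.09*y^2 - 2.37*y - 4.15)^2 = (9.8621*y^2 + 32.8166*y - 1.8716)/(1.1881*y^4 + 5.1666*y^3 + 14.6639*y^2 + 19.671*y + 17.2225)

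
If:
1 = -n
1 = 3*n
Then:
No Solution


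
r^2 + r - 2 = (r - 1)*(r + 2)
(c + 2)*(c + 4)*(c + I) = c^3 + 6*c^2 + I*c^2 + 8*c + 6*I*c + 8*I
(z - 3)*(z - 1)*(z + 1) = z^3 - 3*z^2 - z + 3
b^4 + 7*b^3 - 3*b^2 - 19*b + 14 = (b - 1)^2*(b + 2)*(b + 7)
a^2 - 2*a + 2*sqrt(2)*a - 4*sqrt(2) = (a - 2)*(a + 2*sqrt(2))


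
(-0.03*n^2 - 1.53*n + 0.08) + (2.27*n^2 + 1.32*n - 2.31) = 2.24*n^2 - 0.21*n - 2.23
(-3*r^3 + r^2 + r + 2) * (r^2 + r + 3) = -3*r^5 - 2*r^4 - 7*r^3 + 6*r^2 + 5*r + 6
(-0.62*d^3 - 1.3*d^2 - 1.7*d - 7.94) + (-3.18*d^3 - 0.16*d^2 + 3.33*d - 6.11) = -3.8*d^3 - 1.46*d^2 + 1.63*d - 14.05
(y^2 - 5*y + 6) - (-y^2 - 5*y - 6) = 2*y^2 + 12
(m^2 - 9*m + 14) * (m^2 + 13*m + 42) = m^4 + 4*m^3 - 61*m^2 - 196*m + 588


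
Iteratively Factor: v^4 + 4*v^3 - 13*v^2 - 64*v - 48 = (v + 3)*(v^3 + v^2 - 16*v - 16) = (v + 1)*(v + 3)*(v^2 - 16) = (v - 4)*(v + 1)*(v + 3)*(v + 4)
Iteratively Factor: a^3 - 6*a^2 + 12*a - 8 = (a - 2)*(a^2 - 4*a + 4) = (a - 2)^2*(a - 2)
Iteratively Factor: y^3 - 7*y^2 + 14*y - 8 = (y - 4)*(y^2 - 3*y + 2) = (y - 4)*(y - 1)*(y - 2)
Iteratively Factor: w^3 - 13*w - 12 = (w + 1)*(w^2 - w - 12) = (w - 4)*(w + 1)*(w + 3)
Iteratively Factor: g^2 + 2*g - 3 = (g + 3)*(g - 1)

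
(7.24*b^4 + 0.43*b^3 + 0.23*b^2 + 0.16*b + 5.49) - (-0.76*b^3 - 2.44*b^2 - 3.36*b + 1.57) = 7.24*b^4 + 1.19*b^3 + 2.67*b^2 + 3.52*b + 3.92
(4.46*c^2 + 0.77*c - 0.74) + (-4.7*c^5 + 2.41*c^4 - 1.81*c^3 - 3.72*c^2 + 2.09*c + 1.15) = -4.7*c^5 + 2.41*c^4 - 1.81*c^3 + 0.74*c^2 + 2.86*c + 0.41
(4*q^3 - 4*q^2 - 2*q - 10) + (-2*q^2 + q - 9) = 4*q^3 - 6*q^2 - q - 19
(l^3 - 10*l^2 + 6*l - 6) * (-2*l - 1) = -2*l^4 + 19*l^3 - 2*l^2 + 6*l + 6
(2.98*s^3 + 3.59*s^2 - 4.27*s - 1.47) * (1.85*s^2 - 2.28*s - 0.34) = 5.513*s^5 - 0.1529*s^4 - 17.0979*s^3 + 5.7955*s^2 + 4.8034*s + 0.4998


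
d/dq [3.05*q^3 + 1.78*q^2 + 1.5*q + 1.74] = 9.15*q^2 + 3.56*q + 1.5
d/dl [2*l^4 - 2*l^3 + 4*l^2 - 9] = 2*l*(4*l^2 - 3*l + 4)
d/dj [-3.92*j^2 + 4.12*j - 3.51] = 4.12 - 7.84*j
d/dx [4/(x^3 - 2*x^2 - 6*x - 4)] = 4*(-3*x^2 + 4*x + 6)/(-x^3 + 2*x^2 + 6*x + 4)^2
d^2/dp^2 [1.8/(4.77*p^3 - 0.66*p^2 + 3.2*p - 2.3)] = ((2.376 - 51.516*p)*(4.77*p^3 - 0.66*p^2 + 3.2*p - 2.3) + 1.8*(14.31*p^2 - 1.32*p + 3.2)*(28.62*p^2 - 2.64*p + 6.4))/(4.77*p^3 - 0.66*p^2 + 3.2*p - 2.3)^3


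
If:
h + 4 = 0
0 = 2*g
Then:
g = 0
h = -4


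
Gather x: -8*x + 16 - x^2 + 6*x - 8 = -x^2 - 2*x + 8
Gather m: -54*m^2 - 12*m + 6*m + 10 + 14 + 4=-54*m^2 - 6*m + 28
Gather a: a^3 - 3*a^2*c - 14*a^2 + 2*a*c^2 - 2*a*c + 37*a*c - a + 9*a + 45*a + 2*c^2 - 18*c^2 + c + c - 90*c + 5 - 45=a^3 + a^2*(-3*c - 14) + a*(2*c^2 + 35*c + 53) - 16*c^2 - 88*c - 40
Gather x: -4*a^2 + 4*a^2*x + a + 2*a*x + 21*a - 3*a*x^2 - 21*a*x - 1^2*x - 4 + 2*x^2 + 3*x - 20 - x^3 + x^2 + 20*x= -4*a^2 + 22*a - x^3 + x^2*(3 - 3*a) + x*(4*a^2 - 19*a + 22) - 24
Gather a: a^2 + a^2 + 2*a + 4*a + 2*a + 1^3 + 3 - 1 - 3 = 2*a^2 + 8*a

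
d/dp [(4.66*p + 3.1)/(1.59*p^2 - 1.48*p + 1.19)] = (-7.4094*p^2 - 9.858*p + 10.1334)/(2.5281*p^4 - 4.7064*p^3 + 5.9746*p^2 - 3.5224*p + 1.4161)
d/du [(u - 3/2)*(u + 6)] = 2*u + 9/2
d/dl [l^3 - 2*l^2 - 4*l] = 3*l^2 - 4*l - 4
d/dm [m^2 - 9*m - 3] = 2*m - 9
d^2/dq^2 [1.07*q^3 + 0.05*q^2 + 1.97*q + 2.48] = 6.42*q + 0.1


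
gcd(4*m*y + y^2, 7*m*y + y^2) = y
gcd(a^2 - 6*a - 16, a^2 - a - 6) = a + 2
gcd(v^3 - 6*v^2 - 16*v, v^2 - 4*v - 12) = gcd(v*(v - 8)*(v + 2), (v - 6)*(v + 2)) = v + 2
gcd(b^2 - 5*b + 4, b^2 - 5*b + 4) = b^2 - 5*b + 4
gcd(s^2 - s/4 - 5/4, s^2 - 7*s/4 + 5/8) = s - 5/4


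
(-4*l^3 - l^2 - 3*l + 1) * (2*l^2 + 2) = -8*l^5 - 2*l^4 - 14*l^3 - 6*l + 2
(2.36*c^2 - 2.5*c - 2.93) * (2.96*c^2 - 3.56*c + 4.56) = 6.9856*c^4 - 15.8016*c^3 + 10.9888*c^2 - 0.969199999999997*c - 13.3608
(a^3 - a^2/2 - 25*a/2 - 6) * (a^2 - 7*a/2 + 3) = a^5 - 4*a^4 - 31*a^3/4 + 145*a^2/4 - 33*a/2 - 18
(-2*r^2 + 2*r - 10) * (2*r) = -4*r^3 + 4*r^2 - 20*r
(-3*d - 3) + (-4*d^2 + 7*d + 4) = -4*d^2 + 4*d + 1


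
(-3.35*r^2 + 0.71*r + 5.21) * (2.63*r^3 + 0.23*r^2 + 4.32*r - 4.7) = -8.8105*r^5 + 1.0968*r^4 - 0.606400000000002*r^3 + 20.0105*r^2 + 19.1702*r - 24.487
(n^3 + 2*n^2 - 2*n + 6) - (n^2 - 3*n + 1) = n^3 + n^2 + n + 5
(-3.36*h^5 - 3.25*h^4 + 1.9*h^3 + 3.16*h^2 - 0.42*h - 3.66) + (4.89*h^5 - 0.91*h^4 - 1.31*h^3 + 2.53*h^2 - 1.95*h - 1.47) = 1.53*h^5 - 4.16*h^4 + 0.59*h^3 + 5.69*h^2 - 2.37*h - 5.13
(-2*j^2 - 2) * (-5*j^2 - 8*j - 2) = 10*j^4 + 16*j^3 + 14*j^2 + 16*j + 4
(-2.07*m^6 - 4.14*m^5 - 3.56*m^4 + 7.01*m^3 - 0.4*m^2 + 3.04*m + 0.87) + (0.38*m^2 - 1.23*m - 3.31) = -2.07*m^6 - 4.14*m^5 - 3.56*m^4 + 7.01*m^3 - 0.02*m^2 + 1.81*m - 2.44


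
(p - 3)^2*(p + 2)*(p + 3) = p^4 - p^3 - 15*p^2 + 9*p + 54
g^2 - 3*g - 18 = (g - 6)*(g + 3)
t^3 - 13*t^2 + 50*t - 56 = (t - 7)*(t - 4)*(t - 2)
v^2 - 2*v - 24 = (v - 6)*(v + 4)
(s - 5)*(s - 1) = s^2 - 6*s + 5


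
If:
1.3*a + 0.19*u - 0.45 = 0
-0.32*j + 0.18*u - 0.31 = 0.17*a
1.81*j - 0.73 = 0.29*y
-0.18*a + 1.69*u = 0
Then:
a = 0.34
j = -1.13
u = 0.04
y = -9.57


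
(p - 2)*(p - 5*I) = p^2 - 2*p - 5*I*p + 10*I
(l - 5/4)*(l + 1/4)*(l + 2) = l^3 + l^2 - 37*l/16 - 5/8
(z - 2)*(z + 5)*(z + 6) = z^3 + 9*z^2 + 8*z - 60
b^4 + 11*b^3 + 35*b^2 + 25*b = b*(b + 1)*(b + 5)^2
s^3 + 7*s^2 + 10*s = s*(s + 2)*(s + 5)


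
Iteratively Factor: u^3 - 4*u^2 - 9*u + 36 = (u + 3)*(u^2 - 7*u + 12) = (u - 4)*(u + 3)*(u - 3)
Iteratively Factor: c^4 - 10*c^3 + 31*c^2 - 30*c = (c - 5)*(c^3 - 5*c^2 + 6*c) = c*(c - 5)*(c^2 - 5*c + 6) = c*(c - 5)*(c - 2)*(c - 3)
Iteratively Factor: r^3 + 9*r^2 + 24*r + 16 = (r + 4)*(r^2 + 5*r + 4) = (r + 1)*(r + 4)*(r + 4)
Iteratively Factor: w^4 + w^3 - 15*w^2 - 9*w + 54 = (w - 2)*(w^3 + 3*w^2 - 9*w - 27) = (w - 3)*(w - 2)*(w^2 + 6*w + 9) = (w - 3)*(w - 2)*(w + 3)*(w + 3)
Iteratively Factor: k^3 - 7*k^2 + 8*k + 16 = (k - 4)*(k^2 - 3*k - 4) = (k - 4)^2*(k + 1)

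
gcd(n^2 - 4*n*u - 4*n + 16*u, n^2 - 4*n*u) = -n + 4*u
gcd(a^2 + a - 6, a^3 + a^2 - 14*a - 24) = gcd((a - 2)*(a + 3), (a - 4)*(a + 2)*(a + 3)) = a + 3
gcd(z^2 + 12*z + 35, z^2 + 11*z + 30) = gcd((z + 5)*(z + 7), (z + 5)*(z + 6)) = z + 5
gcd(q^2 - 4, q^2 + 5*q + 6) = q + 2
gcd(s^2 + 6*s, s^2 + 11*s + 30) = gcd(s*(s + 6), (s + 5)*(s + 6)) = s + 6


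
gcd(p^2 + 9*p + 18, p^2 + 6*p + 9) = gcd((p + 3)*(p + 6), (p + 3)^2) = p + 3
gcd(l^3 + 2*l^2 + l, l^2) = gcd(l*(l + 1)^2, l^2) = l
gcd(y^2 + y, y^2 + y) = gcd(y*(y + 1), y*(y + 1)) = y^2 + y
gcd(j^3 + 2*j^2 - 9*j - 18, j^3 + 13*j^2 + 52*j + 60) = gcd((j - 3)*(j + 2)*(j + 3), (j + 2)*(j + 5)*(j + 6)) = j + 2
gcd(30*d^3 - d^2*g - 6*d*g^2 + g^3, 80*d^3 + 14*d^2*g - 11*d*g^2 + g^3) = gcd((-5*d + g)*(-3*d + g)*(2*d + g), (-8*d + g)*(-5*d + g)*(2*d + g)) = 10*d^2 + 3*d*g - g^2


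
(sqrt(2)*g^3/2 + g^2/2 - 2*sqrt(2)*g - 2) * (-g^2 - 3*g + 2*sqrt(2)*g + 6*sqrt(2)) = -sqrt(2)*g^5/2 - 3*sqrt(2)*g^4/2 + 3*g^4/2 + 3*sqrt(2)*g^3 + 9*g^3/2 - 6*g^2 + 9*sqrt(2)*g^2 - 18*g - 4*sqrt(2)*g - 12*sqrt(2)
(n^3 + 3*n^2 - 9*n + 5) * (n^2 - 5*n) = n^5 - 2*n^4 - 24*n^3 + 50*n^2 - 25*n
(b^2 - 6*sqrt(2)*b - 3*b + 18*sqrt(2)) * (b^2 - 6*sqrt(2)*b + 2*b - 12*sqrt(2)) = b^4 - 12*sqrt(2)*b^3 - b^3 + 12*sqrt(2)*b^2 + 66*b^2 - 72*b + 72*sqrt(2)*b - 432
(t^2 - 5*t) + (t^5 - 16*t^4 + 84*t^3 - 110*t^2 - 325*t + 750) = t^5 - 16*t^4 + 84*t^3 - 109*t^2 - 330*t + 750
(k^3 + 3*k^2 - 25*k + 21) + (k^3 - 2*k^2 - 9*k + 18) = 2*k^3 + k^2 - 34*k + 39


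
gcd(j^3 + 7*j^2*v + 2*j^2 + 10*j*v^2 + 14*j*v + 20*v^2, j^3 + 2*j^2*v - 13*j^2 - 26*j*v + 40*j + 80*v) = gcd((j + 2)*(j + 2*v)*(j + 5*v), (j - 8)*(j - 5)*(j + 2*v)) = j + 2*v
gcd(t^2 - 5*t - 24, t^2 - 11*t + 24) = t - 8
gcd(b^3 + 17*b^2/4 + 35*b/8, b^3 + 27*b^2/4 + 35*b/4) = b^2 + 7*b/4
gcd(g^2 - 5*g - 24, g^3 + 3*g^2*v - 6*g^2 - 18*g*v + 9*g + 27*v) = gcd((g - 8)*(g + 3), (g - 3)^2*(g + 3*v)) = 1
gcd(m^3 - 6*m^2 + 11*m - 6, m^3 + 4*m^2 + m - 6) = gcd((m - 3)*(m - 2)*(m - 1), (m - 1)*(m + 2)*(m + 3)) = m - 1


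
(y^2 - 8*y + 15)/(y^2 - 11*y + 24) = (y - 5)/(y - 8)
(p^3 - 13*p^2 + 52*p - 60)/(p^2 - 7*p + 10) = p - 6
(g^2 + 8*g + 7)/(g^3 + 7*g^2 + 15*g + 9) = (g + 7)/(g^2 + 6*g + 9)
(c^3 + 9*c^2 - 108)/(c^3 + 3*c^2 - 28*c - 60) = (c^2 + 3*c - 18)/(c^2 - 3*c - 10)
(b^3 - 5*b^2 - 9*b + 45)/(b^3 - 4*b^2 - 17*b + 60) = (b + 3)/(b + 4)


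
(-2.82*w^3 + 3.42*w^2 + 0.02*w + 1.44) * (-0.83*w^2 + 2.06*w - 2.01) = 2.3406*w^5 - 8.6478*w^4 + 12.6968*w^3 - 8.0282*w^2 + 2.9262*w - 2.8944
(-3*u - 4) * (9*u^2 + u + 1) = -27*u^3 - 39*u^2 - 7*u - 4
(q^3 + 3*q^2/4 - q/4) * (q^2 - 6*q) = q^5 - 21*q^4/4 - 19*q^3/4 + 3*q^2/2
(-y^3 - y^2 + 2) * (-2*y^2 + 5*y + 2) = 2*y^5 - 3*y^4 - 7*y^3 - 6*y^2 + 10*y + 4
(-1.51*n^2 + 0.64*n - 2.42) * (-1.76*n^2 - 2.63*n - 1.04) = 2.6576*n^4 + 2.8449*n^3 + 4.1464*n^2 + 5.699*n + 2.5168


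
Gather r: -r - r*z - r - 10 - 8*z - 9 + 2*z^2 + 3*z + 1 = r*(-z - 2) + 2*z^2 - 5*z - 18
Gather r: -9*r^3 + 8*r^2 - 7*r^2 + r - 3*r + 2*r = -9*r^3 + r^2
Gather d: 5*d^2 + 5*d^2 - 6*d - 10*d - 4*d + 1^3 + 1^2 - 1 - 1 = 10*d^2 - 20*d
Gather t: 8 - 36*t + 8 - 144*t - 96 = -180*t - 80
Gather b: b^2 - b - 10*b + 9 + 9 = b^2 - 11*b + 18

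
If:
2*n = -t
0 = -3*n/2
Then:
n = 0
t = 0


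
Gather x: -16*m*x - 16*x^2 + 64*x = -16*x^2 + x*(64 - 16*m)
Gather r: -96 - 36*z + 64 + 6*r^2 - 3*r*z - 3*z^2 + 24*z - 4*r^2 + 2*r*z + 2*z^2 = 2*r^2 - r*z - z^2 - 12*z - 32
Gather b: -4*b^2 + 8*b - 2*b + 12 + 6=-4*b^2 + 6*b + 18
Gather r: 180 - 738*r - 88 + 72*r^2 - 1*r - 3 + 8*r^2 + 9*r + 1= 80*r^2 - 730*r + 90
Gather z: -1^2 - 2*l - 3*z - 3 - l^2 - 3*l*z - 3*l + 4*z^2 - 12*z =-l^2 - 5*l + 4*z^2 + z*(-3*l - 15) - 4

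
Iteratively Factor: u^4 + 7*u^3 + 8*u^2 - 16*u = (u - 1)*(u^3 + 8*u^2 + 16*u) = (u - 1)*(u + 4)*(u^2 + 4*u) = u*(u - 1)*(u + 4)*(u + 4)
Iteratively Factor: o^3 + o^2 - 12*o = (o + 4)*(o^2 - 3*o) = o*(o + 4)*(o - 3)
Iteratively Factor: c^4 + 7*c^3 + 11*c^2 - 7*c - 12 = (c + 4)*(c^3 + 3*c^2 - c - 3) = (c + 1)*(c + 4)*(c^2 + 2*c - 3) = (c - 1)*(c + 1)*(c + 4)*(c + 3)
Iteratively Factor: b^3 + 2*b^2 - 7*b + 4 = (b + 4)*(b^2 - 2*b + 1) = (b - 1)*(b + 4)*(b - 1)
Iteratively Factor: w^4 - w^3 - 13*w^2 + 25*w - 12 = (w - 1)*(w^3 - 13*w + 12) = (w - 1)*(w + 4)*(w^2 - 4*w + 3) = (w - 1)^2*(w + 4)*(w - 3)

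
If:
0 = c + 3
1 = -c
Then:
No Solution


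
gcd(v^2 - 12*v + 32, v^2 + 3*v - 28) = v - 4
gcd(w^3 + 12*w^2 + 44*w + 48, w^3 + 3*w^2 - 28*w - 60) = w^2 + 8*w + 12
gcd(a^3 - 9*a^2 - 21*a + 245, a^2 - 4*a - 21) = a - 7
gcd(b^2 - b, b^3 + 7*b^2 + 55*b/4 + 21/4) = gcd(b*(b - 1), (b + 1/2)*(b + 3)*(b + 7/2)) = 1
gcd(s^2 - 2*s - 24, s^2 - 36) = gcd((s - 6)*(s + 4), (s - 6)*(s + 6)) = s - 6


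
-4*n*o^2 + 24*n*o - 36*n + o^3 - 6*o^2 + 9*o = (-4*n + o)*(o - 3)^2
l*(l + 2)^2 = l^3 + 4*l^2 + 4*l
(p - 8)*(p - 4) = p^2 - 12*p + 32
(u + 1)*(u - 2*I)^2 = u^3 + u^2 - 4*I*u^2 - 4*u - 4*I*u - 4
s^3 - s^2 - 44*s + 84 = (s - 6)*(s - 2)*(s + 7)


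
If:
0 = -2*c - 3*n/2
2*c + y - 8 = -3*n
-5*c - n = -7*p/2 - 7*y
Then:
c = y/2 - 4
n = 16/3 - 2*y/3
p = -31*y/21 - 88/21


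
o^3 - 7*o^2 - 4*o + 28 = (o - 7)*(o - 2)*(o + 2)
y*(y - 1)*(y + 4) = y^3 + 3*y^2 - 4*y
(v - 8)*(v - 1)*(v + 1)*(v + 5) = v^4 - 3*v^3 - 41*v^2 + 3*v + 40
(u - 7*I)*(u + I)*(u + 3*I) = u^3 - 3*I*u^2 + 25*u + 21*I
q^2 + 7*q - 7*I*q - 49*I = (q + 7)*(q - 7*I)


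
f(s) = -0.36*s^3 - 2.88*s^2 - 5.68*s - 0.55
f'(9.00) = -145.00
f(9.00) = -547.39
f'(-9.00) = -41.32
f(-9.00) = 79.73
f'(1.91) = -20.62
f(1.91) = -24.41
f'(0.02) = -5.80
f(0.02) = -0.66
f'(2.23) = -23.90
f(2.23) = -31.53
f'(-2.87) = 1.96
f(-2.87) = 0.54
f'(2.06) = -22.13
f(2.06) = -27.62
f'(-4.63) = -2.16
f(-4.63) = -0.26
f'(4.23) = -49.37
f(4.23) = -103.36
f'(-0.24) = -4.36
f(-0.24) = 0.65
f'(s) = -1.08*s^2 - 5.76*s - 5.68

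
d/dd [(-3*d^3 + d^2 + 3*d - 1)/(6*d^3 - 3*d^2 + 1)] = (3*d^4 - 36*d^3 + 18*d^2 - 4*d + 3)/(36*d^6 - 36*d^5 + 9*d^4 + 12*d^3 - 6*d^2 + 1)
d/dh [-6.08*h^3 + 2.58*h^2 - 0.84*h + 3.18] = -18.24*h^2 + 5.16*h - 0.84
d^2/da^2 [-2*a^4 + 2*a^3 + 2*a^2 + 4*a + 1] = -24*a^2 + 12*a + 4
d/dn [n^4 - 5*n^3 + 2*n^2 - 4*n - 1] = 4*n^3 - 15*n^2 + 4*n - 4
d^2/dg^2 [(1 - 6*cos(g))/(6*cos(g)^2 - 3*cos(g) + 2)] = 3*(-162*(1 - cos(2*g))^2*cos(g) + 3*(1 - cos(2*g))^2 + 249*cos(g)/2 - 73*cos(2*g)/2 - 153*cos(3*g)/2 + 36*cos(5*g) - 45/2)/(3*cos(g) - 3*cos(2*g) - 5)^3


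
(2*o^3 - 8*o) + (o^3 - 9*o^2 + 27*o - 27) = 3*o^3 - 9*o^2 + 19*o - 27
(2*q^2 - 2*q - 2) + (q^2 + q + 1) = 3*q^2 - q - 1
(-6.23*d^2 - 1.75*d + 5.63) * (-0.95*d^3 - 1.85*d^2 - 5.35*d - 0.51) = 5.9185*d^5 + 13.188*d^4 + 31.2195*d^3 + 2.1243*d^2 - 29.228*d - 2.8713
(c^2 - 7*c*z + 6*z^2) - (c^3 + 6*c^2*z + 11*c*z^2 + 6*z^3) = -c^3 - 6*c^2*z + c^2 - 11*c*z^2 - 7*c*z - 6*z^3 + 6*z^2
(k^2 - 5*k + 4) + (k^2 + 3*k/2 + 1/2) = 2*k^2 - 7*k/2 + 9/2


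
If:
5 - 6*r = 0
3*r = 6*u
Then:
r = 5/6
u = 5/12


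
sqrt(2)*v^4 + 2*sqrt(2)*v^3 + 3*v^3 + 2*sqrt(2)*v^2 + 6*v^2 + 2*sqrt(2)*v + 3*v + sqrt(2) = (v + 1)^2*(v + sqrt(2))*(sqrt(2)*v + 1)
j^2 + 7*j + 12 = (j + 3)*(j + 4)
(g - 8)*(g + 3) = g^2 - 5*g - 24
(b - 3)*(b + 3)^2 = b^3 + 3*b^2 - 9*b - 27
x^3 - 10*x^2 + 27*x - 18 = (x - 6)*(x - 3)*(x - 1)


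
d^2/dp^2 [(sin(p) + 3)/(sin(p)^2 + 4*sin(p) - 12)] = (-9*sin(p)^5 - 8*sin(p)^4 - 222*sin(p)^2 - 437*sin(p)/2 + 24*sin(3*p) + sin(5*p)/2 + 264)/((sin(p) - 2)^3*(sin(p) + 6)^3)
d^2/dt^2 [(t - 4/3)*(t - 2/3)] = 2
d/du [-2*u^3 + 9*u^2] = 6*u*(3 - u)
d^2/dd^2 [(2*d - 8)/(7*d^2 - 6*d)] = 4*(49*d^3 - 588*d^2 + 504*d - 144)/(d^3*(343*d^3 - 882*d^2 + 756*d - 216))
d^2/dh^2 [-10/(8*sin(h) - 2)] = 20*(4*sin(h)^2 + sin(h) - 8)/(4*sin(h) - 1)^3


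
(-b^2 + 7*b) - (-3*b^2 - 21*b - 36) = 2*b^2 + 28*b + 36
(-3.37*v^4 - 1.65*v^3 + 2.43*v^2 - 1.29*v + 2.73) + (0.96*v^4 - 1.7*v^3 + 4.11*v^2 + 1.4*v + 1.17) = -2.41*v^4 - 3.35*v^3 + 6.54*v^2 + 0.11*v + 3.9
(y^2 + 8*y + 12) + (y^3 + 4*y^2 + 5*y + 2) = y^3 + 5*y^2 + 13*y + 14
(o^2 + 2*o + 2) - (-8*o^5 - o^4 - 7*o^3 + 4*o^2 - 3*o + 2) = 8*o^5 + o^4 + 7*o^3 - 3*o^2 + 5*o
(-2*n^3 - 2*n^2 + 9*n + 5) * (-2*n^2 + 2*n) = 4*n^5 - 22*n^3 + 8*n^2 + 10*n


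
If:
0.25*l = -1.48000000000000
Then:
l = -5.92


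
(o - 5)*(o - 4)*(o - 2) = o^3 - 11*o^2 + 38*o - 40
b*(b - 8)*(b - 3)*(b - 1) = b^4 - 12*b^3 + 35*b^2 - 24*b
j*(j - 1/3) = j^2 - j/3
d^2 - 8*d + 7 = (d - 7)*(d - 1)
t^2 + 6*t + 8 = (t + 2)*(t + 4)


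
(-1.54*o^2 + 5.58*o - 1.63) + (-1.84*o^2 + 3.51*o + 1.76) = -3.38*o^2 + 9.09*o + 0.13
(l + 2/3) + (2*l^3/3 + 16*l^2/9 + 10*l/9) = 2*l^3/3 + 16*l^2/9 + 19*l/9 + 2/3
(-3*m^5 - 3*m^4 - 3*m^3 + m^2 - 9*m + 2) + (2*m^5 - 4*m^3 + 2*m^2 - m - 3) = -m^5 - 3*m^4 - 7*m^3 + 3*m^2 - 10*m - 1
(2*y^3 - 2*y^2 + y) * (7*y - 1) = 14*y^4 - 16*y^3 + 9*y^2 - y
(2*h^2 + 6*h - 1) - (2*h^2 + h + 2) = 5*h - 3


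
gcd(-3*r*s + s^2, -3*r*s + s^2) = 3*r*s - s^2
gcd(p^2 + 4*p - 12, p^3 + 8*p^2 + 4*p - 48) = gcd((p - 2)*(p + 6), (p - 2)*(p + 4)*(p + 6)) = p^2 + 4*p - 12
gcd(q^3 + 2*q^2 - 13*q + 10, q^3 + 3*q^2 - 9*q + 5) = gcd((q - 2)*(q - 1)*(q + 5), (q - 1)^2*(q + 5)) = q^2 + 4*q - 5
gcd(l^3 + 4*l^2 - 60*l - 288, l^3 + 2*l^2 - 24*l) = l + 6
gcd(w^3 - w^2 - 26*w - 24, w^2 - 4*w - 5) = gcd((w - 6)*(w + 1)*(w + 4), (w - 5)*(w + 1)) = w + 1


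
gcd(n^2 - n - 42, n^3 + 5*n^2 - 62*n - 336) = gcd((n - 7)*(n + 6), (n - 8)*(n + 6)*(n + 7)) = n + 6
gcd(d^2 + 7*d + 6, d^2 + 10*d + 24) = d + 6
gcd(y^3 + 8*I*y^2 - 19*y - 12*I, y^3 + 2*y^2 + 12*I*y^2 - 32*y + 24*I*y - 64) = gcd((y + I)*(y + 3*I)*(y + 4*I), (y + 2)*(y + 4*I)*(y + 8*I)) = y + 4*I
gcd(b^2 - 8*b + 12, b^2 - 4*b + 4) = b - 2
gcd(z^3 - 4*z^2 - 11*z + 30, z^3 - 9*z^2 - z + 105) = z^2 - 2*z - 15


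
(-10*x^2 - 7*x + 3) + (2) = -10*x^2 - 7*x + 5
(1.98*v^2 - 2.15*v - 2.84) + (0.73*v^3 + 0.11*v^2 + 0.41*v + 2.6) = 0.73*v^3 + 2.09*v^2 - 1.74*v - 0.24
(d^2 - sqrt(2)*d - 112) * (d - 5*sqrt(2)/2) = d^3 - 7*sqrt(2)*d^2/2 - 107*d + 280*sqrt(2)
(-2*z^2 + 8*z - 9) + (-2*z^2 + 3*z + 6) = -4*z^2 + 11*z - 3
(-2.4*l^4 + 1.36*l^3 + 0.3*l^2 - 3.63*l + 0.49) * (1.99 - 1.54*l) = 3.696*l^5 - 6.8704*l^4 + 2.2444*l^3 + 6.1872*l^2 - 7.9783*l + 0.9751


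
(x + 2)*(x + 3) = x^2 + 5*x + 6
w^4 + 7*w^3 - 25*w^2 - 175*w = w*(w - 5)*(w + 5)*(w + 7)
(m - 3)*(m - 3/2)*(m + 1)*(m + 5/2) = m^4 - m^3 - 35*m^2/4 + 9*m/2 + 45/4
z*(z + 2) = z^2 + 2*z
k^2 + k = k*(k + 1)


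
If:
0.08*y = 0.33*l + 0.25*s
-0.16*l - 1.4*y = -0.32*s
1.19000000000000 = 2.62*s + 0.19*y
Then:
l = -0.30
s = 0.44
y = 0.14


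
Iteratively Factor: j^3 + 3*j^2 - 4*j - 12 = (j + 2)*(j^2 + j - 6) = (j + 2)*(j + 3)*(j - 2)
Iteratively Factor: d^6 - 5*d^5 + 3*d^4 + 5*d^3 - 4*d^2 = (d - 4)*(d^5 - d^4 - d^3 + d^2) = (d - 4)*(d + 1)*(d^4 - 2*d^3 + d^2) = d*(d - 4)*(d + 1)*(d^3 - 2*d^2 + d) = d*(d - 4)*(d - 1)*(d + 1)*(d^2 - d) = d*(d - 4)*(d - 1)^2*(d + 1)*(d)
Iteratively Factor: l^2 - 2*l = (l - 2)*(l)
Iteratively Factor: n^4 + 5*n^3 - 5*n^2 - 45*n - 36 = (n + 1)*(n^3 + 4*n^2 - 9*n - 36) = (n - 3)*(n + 1)*(n^2 + 7*n + 12) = (n - 3)*(n + 1)*(n + 4)*(n + 3)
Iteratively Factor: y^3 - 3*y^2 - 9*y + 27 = (y - 3)*(y^2 - 9) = (y - 3)^2*(y + 3)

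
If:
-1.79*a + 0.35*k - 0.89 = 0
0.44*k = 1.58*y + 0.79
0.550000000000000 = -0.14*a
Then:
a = -3.93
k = -17.55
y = -5.39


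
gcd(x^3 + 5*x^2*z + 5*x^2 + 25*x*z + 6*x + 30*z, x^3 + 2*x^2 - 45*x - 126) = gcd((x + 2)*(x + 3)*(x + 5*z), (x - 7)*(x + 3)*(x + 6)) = x + 3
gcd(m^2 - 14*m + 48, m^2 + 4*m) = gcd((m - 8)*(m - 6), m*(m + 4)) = 1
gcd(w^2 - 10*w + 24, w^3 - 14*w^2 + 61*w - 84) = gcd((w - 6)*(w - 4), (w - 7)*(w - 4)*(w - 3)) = w - 4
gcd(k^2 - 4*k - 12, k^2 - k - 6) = k + 2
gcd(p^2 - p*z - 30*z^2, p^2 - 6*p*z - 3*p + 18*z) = -p + 6*z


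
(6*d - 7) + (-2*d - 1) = 4*d - 8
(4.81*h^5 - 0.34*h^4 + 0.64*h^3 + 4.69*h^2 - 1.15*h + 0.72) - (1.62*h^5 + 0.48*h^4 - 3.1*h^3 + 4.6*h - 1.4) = 3.19*h^5 - 0.82*h^4 + 3.74*h^3 + 4.69*h^2 - 5.75*h + 2.12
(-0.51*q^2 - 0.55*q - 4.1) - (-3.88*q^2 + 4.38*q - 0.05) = 3.37*q^2 - 4.93*q - 4.05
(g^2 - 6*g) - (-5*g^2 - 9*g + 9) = 6*g^2 + 3*g - 9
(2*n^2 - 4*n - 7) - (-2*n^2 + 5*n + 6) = 4*n^2 - 9*n - 13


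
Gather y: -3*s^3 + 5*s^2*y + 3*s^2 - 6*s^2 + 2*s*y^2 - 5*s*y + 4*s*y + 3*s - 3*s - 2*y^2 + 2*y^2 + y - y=-3*s^3 - 3*s^2 + 2*s*y^2 + y*(5*s^2 - s)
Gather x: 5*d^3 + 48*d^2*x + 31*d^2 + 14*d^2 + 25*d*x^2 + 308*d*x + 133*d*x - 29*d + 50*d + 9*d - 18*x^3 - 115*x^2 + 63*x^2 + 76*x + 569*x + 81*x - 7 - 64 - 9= 5*d^3 + 45*d^2 + 30*d - 18*x^3 + x^2*(25*d - 52) + x*(48*d^2 + 441*d + 726) - 80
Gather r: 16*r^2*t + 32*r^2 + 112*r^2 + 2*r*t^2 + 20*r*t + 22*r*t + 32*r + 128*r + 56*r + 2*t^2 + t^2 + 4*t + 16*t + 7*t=r^2*(16*t + 144) + r*(2*t^2 + 42*t + 216) + 3*t^2 + 27*t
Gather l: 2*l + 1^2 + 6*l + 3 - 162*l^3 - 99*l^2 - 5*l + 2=-162*l^3 - 99*l^2 + 3*l + 6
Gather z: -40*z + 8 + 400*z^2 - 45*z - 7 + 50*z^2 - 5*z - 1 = 450*z^2 - 90*z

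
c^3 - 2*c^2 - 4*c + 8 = (c - 2)^2*(c + 2)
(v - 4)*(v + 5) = v^2 + v - 20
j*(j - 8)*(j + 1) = j^3 - 7*j^2 - 8*j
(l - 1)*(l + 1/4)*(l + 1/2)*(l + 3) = l^4 + 11*l^3/4 - 11*l^2/8 - 2*l - 3/8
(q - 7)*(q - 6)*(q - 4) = q^3 - 17*q^2 + 94*q - 168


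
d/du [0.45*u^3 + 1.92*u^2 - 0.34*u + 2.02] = 1.35*u^2 + 3.84*u - 0.34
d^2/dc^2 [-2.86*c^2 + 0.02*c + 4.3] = -5.72000000000000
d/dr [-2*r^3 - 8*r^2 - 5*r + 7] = -6*r^2 - 16*r - 5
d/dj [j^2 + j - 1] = 2*j + 1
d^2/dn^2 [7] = 0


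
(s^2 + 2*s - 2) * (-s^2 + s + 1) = -s^4 - s^3 + 5*s^2 - 2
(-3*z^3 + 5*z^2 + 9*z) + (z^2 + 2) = -3*z^3 + 6*z^2 + 9*z + 2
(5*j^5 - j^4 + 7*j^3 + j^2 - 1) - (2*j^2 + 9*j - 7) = 5*j^5 - j^4 + 7*j^3 - j^2 - 9*j + 6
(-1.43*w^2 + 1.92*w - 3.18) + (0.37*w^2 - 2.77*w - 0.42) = -1.06*w^2 - 0.85*w - 3.6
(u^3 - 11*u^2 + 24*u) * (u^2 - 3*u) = u^5 - 14*u^4 + 57*u^3 - 72*u^2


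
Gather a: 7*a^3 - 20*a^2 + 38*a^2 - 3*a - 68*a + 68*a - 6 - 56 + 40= 7*a^3 + 18*a^2 - 3*a - 22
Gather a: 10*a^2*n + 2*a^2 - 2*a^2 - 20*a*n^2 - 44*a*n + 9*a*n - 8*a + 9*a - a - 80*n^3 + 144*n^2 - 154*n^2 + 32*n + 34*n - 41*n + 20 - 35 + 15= 10*a^2*n + a*(-20*n^2 - 35*n) - 80*n^3 - 10*n^2 + 25*n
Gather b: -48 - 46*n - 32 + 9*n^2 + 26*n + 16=9*n^2 - 20*n - 64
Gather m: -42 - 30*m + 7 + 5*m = -25*m - 35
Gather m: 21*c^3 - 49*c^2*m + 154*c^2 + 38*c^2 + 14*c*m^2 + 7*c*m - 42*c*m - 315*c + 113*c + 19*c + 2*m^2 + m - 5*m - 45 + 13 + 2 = 21*c^3 + 192*c^2 - 183*c + m^2*(14*c + 2) + m*(-49*c^2 - 35*c - 4) - 30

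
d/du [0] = 0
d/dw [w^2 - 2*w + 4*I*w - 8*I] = 2*w - 2 + 4*I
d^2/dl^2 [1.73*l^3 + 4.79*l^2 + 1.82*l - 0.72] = 10.38*l + 9.58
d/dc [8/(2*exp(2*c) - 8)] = -8*exp(2*c)/(exp(2*c) - 4)^2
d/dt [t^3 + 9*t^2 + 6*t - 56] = 3*t^2 + 18*t + 6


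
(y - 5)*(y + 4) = y^2 - y - 20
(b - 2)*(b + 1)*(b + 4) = b^3 + 3*b^2 - 6*b - 8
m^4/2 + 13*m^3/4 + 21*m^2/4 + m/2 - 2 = (m/2 + 1/2)*(m - 1/2)*(m + 2)*(m + 4)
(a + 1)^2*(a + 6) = a^3 + 8*a^2 + 13*a + 6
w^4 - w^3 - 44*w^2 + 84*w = w*(w - 6)*(w - 2)*(w + 7)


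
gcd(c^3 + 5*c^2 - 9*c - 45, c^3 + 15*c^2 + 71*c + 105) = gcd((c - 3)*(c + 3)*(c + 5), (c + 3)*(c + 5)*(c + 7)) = c^2 + 8*c + 15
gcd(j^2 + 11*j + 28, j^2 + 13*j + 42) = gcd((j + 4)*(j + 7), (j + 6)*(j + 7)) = j + 7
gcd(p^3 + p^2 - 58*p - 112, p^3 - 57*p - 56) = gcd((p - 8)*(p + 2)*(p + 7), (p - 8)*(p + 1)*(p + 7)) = p^2 - p - 56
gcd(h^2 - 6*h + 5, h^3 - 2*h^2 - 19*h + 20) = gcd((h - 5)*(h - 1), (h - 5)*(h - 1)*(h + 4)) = h^2 - 6*h + 5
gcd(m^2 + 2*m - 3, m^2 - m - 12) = m + 3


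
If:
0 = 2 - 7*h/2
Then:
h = 4/7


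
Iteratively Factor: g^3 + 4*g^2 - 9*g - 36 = (g + 4)*(g^2 - 9) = (g + 3)*(g + 4)*(g - 3)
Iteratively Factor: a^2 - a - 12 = (a - 4)*(a + 3)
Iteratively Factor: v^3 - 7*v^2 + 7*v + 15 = (v - 5)*(v^2 - 2*v - 3) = (v - 5)*(v - 3)*(v + 1)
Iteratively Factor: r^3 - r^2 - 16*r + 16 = (r + 4)*(r^2 - 5*r + 4) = (r - 4)*(r + 4)*(r - 1)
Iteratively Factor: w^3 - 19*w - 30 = (w + 2)*(w^2 - 2*w - 15) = (w - 5)*(w + 2)*(w + 3)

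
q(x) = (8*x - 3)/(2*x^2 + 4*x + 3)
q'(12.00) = -0.02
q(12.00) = 0.27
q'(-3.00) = -1.78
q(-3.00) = -3.00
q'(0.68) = 0.83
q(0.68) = 0.37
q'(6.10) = -0.05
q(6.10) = 0.45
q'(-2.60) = -2.76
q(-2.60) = -3.89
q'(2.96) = -0.07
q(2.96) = 0.64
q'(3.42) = -0.07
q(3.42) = 0.61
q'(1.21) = 0.23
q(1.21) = 0.62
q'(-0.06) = 4.60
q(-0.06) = -1.26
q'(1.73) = 0.04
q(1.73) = 0.68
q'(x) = (-4*x - 4)*(8*x - 3)/(2*x^2 + 4*x + 3)^2 + 8/(2*x^2 + 4*x + 3) = 4*(-4*x^2 + 3*x + 9)/(4*x^4 + 16*x^3 + 28*x^2 + 24*x + 9)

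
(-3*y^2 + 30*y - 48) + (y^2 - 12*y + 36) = -2*y^2 + 18*y - 12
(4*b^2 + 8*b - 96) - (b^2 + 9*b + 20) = 3*b^2 - b - 116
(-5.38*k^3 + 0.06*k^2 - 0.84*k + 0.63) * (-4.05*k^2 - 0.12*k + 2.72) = 21.789*k^5 + 0.4026*k^4 - 11.2388*k^3 - 2.2875*k^2 - 2.3604*k + 1.7136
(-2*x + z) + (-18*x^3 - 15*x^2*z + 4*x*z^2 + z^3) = -18*x^3 - 15*x^2*z + 4*x*z^2 - 2*x + z^3 + z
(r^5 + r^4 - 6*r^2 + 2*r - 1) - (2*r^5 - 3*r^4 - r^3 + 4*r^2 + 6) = -r^5 + 4*r^4 + r^3 - 10*r^2 + 2*r - 7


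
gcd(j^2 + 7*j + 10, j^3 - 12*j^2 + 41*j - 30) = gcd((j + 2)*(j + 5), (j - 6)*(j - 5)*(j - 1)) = 1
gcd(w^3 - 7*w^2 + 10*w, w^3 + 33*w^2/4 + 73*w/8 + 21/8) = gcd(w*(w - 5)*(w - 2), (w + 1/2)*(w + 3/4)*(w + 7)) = 1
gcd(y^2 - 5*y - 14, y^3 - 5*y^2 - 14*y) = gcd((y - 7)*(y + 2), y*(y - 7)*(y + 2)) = y^2 - 5*y - 14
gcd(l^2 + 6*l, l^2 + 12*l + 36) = l + 6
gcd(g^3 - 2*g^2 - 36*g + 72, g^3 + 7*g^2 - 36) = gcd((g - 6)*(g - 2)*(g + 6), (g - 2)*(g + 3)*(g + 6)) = g^2 + 4*g - 12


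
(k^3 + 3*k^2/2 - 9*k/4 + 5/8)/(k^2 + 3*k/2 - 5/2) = (k^2 - k + 1/4)/(k - 1)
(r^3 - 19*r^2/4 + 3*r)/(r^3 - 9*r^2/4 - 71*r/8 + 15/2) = 2*r/(2*r + 5)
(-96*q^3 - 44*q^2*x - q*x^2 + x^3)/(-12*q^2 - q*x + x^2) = (-32*q^2 - 4*q*x + x^2)/(-4*q + x)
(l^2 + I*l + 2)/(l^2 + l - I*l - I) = (l + 2*I)/(l + 1)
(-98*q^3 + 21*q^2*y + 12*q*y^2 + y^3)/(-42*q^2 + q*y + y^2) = (-14*q^2 + 5*q*y + y^2)/(-6*q + y)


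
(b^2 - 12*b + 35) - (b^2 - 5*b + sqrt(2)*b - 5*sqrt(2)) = -7*b - sqrt(2)*b + 5*sqrt(2) + 35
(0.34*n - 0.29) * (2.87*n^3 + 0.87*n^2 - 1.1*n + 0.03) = 0.9758*n^4 - 0.5365*n^3 - 0.6263*n^2 + 0.3292*n - 0.0087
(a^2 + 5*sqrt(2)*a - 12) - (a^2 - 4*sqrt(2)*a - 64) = 9*sqrt(2)*a + 52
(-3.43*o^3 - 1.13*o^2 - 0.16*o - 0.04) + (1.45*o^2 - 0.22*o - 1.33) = -3.43*o^3 + 0.32*o^2 - 0.38*o - 1.37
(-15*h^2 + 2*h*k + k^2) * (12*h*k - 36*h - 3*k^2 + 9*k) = -180*h^3*k + 540*h^3 + 69*h^2*k^2 - 207*h^2*k + 6*h*k^3 - 18*h*k^2 - 3*k^4 + 9*k^3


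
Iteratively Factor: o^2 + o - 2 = (o - 1)*(o + 2)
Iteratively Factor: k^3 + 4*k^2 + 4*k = (k + 2)*(k^2 + 2*k) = (k + 2)^2*(k)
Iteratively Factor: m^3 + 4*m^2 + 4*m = (m)*(m^2 + 4*m + 4) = m*(m + 2)*(m + 2)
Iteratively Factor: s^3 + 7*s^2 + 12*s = (s + 4)*(s^2 + 3*s) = (s + 3)*(s + 4)*(s)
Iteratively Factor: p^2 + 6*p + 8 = (p + 4)*(p + 2)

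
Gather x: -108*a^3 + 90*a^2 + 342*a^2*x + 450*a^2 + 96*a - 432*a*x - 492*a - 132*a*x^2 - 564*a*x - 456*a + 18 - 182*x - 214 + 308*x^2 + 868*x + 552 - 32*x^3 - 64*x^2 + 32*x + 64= -108*a^3 + 540*a^2 - 852*a - 32*x^3 + x^2*(244 - 132*a) + x*(342*a^2 - 996*a + 718) + 420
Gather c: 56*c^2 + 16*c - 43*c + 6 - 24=56*c^2 - 27*c - 18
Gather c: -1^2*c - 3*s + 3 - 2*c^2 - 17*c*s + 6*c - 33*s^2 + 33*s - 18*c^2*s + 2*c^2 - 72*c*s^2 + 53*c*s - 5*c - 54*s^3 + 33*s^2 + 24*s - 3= -18*c^2*s + c*(-72*s^2 + 36*s) - 54*s^3 + 54*s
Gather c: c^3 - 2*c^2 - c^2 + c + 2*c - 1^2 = c^3 - 3*c^2 + 3*c - 1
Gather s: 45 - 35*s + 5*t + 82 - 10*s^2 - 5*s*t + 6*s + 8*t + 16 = -10*s^2 + s*(-5*t - 29) + 13*t + 143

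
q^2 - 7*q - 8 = (q - 8)*(q + 1)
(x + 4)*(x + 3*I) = x^2 + 4*x + 3*I*x + 12*I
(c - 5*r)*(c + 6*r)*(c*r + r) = c^3*r + c^2*r^2 + c^2*r - 30*c*r^3 + c*r^2 - 30*r^3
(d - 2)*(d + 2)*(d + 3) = d^3 + 3*d^2 - 4*d - 12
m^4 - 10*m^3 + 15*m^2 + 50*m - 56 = (m - 7)*(m - 4)*(m - 1)*(m + 2)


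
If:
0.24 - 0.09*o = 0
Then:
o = 2.67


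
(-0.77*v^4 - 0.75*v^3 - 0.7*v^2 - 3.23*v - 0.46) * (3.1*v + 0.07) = -2.387*v^5 - 2.3789*v^4 - 2.2225*v^3 - 10.062*v^2 - 1.6521*v - 0.0322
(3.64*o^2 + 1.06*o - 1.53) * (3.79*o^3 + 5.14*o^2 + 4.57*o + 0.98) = 13.7956*o^5 + 22.727*o^4 + 16.2845*o^3 + 0.547200000000001*o^2 - 5.9533*o - 1.4994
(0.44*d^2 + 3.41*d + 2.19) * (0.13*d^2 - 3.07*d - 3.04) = 0.0572*d^4 - 0.9075*d^3 - 11.5216*d^2 - 17.0897*d - 6.6576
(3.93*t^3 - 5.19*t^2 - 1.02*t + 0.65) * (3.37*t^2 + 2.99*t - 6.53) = 13.2441*t^5 - 5.7396*t^4 - 44.6184*t^3 + 33.0314*t^2 + 8.6041*t - 4.2445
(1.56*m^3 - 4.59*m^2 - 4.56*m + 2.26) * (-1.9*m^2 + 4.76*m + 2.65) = -2.964*m^5 + 16.1466*m^4 - 9.0504*m^3 - 38.1631*m^2 - 1.3264*m + 5.989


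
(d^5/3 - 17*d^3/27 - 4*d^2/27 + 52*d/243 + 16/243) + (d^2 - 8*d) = d^5/3 - 17*d^3/27 + 23*d^2/27 - 1892*d/243 + 16/243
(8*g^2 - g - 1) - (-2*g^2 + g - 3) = 10*g^2 - 2*g + 2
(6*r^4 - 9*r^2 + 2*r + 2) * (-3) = -18*r^4 + 27*r^2 - 6*r - 6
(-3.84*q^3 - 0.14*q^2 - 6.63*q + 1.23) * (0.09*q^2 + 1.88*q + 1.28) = -0.3456*q^5 - 7.2318*q^4 - 5.7751*q^3 - 12.5329*q^2 - 6.174*q + 1.5744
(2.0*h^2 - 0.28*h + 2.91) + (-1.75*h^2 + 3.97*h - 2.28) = 0.25*h^2 + 3.69*h + 0.63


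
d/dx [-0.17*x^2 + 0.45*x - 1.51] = 0.45 - 0.34*x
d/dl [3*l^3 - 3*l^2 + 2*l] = 9*l^2 - 6*l + 2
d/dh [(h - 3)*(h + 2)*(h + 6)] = 3*h^2 + 10*h - 12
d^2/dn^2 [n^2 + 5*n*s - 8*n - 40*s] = 2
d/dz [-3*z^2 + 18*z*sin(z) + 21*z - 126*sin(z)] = 18*z*cos(z) - 6*z + 18*sin(z) - 126*cos(z) + 21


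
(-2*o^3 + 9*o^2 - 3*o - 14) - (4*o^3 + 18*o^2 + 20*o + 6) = -6*o^3 - 9*o^2 - 23*o - 20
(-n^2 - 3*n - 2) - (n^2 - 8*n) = -2*n^2 + 5*n - 2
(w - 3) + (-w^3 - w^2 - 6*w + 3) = -w^3 - w^2 - 5*w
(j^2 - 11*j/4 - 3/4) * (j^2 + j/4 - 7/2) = j^4 - 5*j^3/2 - 79*j^2/16 + 151*j/16 + 21/8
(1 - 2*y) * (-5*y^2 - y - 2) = 10*y^3 - 3*y^2 + 3*y - 2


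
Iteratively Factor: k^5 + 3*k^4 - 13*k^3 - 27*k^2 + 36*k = (k + 4)*(k^4 - k^3 - 9*k^2 + 9*k) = (k + 3)*(k + 4)*(k^3 - 4*k^2 + 3*k) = (k - 3)*(k + 3)*(k + 4)*(k^2 - k) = k*(k - 3)*(k + 3)*(k + 4)*(k - 1)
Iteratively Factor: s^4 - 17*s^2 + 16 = (s + 4)*(s^3 - 4*s^2 - s + 4) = (s - 1)*(s + 4)*(s^2 - 3*s - 4) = (s - 4)*(s - 1)*(s + 4)*(s + 1)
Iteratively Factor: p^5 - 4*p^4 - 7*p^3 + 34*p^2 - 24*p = (p - 4)*(p^4 - 7*p^2 + 6*p) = (p - 4)*(p - 1)*(p^3 + p^2 - 6*p) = p*(p - 4)*(p - 1)*(p^2 + p - 6) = p*(p - 4)*(p - 2)*(p - 1)*(p + 3)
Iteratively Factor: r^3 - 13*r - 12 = (r - 4)*(r^2 + 4*r + 3) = (r - 4)*(r + 1)*(r + 3)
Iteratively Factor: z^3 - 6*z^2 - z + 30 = (z - 5)*(z^2 - z - 6) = (z - 5)*(z - 3)*(z + 2)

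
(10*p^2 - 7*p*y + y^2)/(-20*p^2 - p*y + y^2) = (-2*p + y)/(4*p + y)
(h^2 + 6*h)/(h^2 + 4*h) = (h + 6)/(h + 4)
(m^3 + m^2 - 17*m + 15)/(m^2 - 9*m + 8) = (m^2 + 2*m - 15)/(m - 8)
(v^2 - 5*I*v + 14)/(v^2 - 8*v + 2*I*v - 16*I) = (v - 7*I)/(v - 8)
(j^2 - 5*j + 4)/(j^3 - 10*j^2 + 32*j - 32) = (j - 1)/(j^2 - 6*j + 8)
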